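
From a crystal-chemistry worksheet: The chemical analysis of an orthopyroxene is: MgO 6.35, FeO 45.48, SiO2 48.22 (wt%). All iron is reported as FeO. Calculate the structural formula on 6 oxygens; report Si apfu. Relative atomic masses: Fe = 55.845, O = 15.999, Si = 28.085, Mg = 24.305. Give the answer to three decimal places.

2.010 Si apfu

6.35 wt% MgO ÷ 40.304 g/mol = 0.15755 mol, giving 0.15755 Mg and 0.15755 O.
45.48 wt% FeO ÷ 71.844 g/mol = 0.63304 mol, giving 0.63304 Fe and 0.63304 O.
48.22 wt% SiO2 ÷ 60.083 g/mol = 0.80256 mol, giving 0.80256 Si and 1.60512 O.
Oxygen sums to 2.39571; scaling by 6/2.39571 = 2.50448 puts the formula on 6 O.
Si: 0.80256 × 2.50448 = 2.010 atoms per formula unit.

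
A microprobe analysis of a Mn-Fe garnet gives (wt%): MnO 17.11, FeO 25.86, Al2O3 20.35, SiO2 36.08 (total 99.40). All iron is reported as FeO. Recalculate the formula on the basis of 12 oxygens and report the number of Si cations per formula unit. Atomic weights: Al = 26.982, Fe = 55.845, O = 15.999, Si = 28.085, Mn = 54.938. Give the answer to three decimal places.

3.001 Si apfu

17.11 wt% MnO ÷ 70.937 g/mol = 0.24120 mol, giving 0.24120 Mn and 0.24120 O.
25.86 wt% FeO ÷ 71.844 g/mol = 0.35995 mol, giving 0.35995 Fe and 0.35995 O.
20.35 wt% Al2O3 ÷ 101.961 g/mol = 0.19959 mol, giving 0.39918 Al and 0.59877 O.
36.08 wt% SiO2 ÷ 60.083 g/mol = 0.60050 mol, giving 0.60050 Si and 1.20100 O.
Oxygen sums to 2.40092; scaling by 12/2.40092 = 4.99808 puts the formula on 12 O.
Si: 0.60050 × 4.99808 = 3.001 atoms per formula unit.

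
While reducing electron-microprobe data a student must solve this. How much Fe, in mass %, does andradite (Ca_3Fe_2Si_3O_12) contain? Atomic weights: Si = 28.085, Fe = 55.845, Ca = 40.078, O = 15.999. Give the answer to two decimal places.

Molar mass of Ca_3Fe_2Si_3O_12: 3*40.078 + 2*55.845 + 3*28.085 + 12*15.999 = 508.167 g/mol.
Mass of Fe per formula unit: 2 × 55.845 = 111.690 g.
Weight fraction Fe = 111.690 / 508.167 = 0.2198.

21.98 mass %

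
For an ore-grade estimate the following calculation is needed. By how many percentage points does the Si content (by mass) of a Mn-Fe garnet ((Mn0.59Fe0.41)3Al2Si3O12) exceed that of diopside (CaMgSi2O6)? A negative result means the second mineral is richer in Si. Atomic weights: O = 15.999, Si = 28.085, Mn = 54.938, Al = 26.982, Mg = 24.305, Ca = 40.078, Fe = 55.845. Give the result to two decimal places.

First mineral: 84.255 g Si in 496.137 g formula = 16.98 wt% Si.
Second mineral: 56.170 g Si in 216.547 g formula = 25.94 wt% Si.
16.98% − 25.94% gives a difference of -8.96 percentage points.

-8.96 percentage points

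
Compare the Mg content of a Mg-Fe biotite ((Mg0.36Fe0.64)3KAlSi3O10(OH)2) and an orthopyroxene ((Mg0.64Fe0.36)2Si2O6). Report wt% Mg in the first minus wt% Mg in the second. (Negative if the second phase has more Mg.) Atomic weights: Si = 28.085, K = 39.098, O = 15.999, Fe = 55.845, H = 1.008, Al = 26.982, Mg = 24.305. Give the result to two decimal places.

-8.43 percentage points

M((Mg0.36Fe0.64)3KAlSi3O10(OH)2) = 477.811 g/mol, so wt% Mg = 26.249/477.811 × 100 = 5.49%.
M((Mg0.64Fe0.36)2Si2O6) = 223.483 g/mol, so wt% Mg = 31.110/223.483 × 100 = 13.92%.
5.49 − 13.92 = -8.43 pp.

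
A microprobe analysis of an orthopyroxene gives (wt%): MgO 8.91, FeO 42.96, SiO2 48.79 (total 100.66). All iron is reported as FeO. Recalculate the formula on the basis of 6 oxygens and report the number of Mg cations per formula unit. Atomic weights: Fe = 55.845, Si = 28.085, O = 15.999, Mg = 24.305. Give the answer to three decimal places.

MgO: 8.91/40.304 = 0.22107 mol → 0.22107 mol Mg, 0.22107 mol O.
FeO: 42.96/71.844 = 0.59796 mol → 0.59796 mol Fe, 0.59796 mol O.
SiO2: 48.79/60.083 = 0.81204 mol → 0.81204 mol Si, 1.62408 mol O.
Total oxygen = 2.44311 mol. Normalization factor = 6/2.44311 = 2.45589.
Mg per 6 O = 0.22107 × 2.45589 = 0.543.

0.543 Mg apfu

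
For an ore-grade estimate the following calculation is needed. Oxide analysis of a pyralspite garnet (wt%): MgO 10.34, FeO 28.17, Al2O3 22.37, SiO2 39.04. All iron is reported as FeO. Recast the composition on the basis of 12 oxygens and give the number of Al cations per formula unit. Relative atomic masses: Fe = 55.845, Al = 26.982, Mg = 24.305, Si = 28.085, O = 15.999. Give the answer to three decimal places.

10.34 wt% MgO ÷ 40.304 g/mol = 0.25655 mol, giving 0.25655 Mg and 0.25655 O.
28.17 wt% FeO ÷ 71.844 g/mol = 0.39210 mol, giving 0.39210 Fe and 0.39210 O.
22.37 wt% Al2O3 ÷ 101.961 g/mol = 0.21940 mol, giving 0.43880 Al and 0.65820 O.
39.04 wt% SiO2 ÷ 60.083 g/mol = 0.64977 mol, giving 0.64977 Si and 1.29954 O.
Oxygen sums to 2.60639; scaling by 12/2.60639 = 4.60407 puts the formula on 12 O.
Al: 0.43880 × 4.60407 = 2.020 atoms per formula unit.

2.020 Al apfu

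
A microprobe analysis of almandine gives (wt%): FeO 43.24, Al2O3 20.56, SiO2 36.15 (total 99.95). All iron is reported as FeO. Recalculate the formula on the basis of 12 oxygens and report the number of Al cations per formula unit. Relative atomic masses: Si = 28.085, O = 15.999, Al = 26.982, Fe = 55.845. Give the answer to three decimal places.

2.008 Al apfu

FeO (M=71.844): mol = 0.60186; Fe = 0.60186, O = 0.60186.
Al2O3 (M=101.961): mol = 0.20165; Al = 0.40330, O = 0.60495.
SiO2 (M=60.083): mol = 0.60167; Si = 0.60167, O = 1.20334.
ΣO = 2.41015; factor = 12/ΣO = 4.97894.
Al apfu = 0.40330 × 4.97894 = 2.008.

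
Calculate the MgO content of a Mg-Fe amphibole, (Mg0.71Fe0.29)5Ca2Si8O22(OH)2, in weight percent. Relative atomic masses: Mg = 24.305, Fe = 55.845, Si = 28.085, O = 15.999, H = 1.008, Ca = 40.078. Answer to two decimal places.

16.67 wt%

Formula mass = 858.086 g/mol.
3.55 Mg → 3.5500 mol MgO per formula unit; M(MgO) = 40.304, so MgO mass = 143.079 g.
143.079/858.086 × 100 = 16.67 wt%.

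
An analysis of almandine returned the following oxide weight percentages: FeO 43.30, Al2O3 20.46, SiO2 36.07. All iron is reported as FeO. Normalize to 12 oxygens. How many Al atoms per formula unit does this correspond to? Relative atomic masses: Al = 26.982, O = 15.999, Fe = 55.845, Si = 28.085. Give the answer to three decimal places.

2.002 Al apfu

43.30 wt% FeO ÷ 71.844 g/mol = 0.60269 mol, giving 0.60269 Fe and 0.60269 O.
20.46 wt% Al2O3 ÷ 101.961 g/mol = 0.20066 mol, giving 0.40132 Al and 0.60198 O.
36.07 wt% SiO2 ÷ 60.083 g/mol = 0.60034 mol, giving 0.60034 Si and 1.20068 O.
Oxygen sums to 2.40535; scaling by 12/2.40535 = 4.98888 puts the formula on 12 O.
Al: 0.40132 × 4.98888 = 2.002 atoms per formula unit.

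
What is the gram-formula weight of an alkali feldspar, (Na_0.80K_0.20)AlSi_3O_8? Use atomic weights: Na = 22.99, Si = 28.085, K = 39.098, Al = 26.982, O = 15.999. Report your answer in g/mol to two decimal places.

The formula mass is the sum 0.80×22.99 + 0.20×39.098 + 1×26.982 + 3×28.085 + 8×15.999.

265.44 g/mol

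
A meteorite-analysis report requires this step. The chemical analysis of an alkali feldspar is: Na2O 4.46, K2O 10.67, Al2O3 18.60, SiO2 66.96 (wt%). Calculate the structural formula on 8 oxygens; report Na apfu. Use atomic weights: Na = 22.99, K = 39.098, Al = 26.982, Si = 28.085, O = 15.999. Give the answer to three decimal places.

0.389 Na apfu

Na2O (M=61.979): mol = 0.07196; Na = 0.14392, O = 0.07196.
K2O (M=94.195): mol = 0.11328; K = 0.22656, O = 0.11328.
Al2O3 (M=101.961): mol = 0.18242; Al = 0.36484, O = 0.54726.
SiO2 (M=60.083): mol = 1.11446; Si = 1.11446, O = 2.22892.
ΣO = 2.96142; factor = 8/ΣO = 2.70141.
Na apfu = 0.14392 × 2.70141 = 0.389.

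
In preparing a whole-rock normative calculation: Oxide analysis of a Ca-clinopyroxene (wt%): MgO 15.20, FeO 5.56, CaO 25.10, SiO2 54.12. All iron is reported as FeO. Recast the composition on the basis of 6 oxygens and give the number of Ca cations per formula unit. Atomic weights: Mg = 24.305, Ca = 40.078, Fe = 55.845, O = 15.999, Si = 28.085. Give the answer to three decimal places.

0.993 Ca apfu

MgO (M=40.304): mol = 0.37713; Mg = 0.37713, O = 0.37713.
FeO (M=71.844): mol = 0.07739; Fe = 0.07739, O = 0.07739.
CaO (M=56.077): mol = 0.44760; Ca = 0.44760, O = 0.44760.
SiO2 (M=60.083): mol = 0.90075; Si = 0.90075, O = 1.80150.
ΣO = 2.70362; factor = 6/ΣO = 2.21925.
Ca apfu = 0.44760 × 2.21925 = 0.993.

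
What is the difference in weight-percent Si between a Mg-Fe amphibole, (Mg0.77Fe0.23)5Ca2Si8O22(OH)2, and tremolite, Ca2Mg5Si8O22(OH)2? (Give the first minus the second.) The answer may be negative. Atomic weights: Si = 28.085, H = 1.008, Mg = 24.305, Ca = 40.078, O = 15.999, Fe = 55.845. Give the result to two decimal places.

Si in (Mg0.77Fe0.23)5Ca2Si8O22(OH)2: molar mass 848.624 g/mol; 8×28.085 = 224.680 g → 26.48 wt%.
Si in Ca2Mg5Si8O22(OH)2: molar mass 812.353 g/mol; 8×28.085 = 224.680 g → 27.66 wt%.
Difference = 26.48 − 27.66 = -1.18 percentage points.

-1.18 percentage points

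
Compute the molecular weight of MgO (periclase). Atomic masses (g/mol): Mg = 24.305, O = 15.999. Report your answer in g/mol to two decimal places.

40.30 g/mol

The formula mass is the sum 1·24.305 + 1·15.999.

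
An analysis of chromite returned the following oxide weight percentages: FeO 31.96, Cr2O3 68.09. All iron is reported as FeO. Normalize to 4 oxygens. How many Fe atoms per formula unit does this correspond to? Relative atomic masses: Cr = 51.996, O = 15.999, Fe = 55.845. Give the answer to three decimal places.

FeO (M=71.844): mol = 0.44485; Fe = 0.44485, O = 0.44485.
Cr2O3 (M=151.989): mol = 0.44799; Cr = 0.89598, O = 1.34397.
ΣO = 1.78882; factor = 4/ΣO = 2.23611.
Fe apfu = 0.44485 × 2.23611 = 0.995.

0.995 Fe apfu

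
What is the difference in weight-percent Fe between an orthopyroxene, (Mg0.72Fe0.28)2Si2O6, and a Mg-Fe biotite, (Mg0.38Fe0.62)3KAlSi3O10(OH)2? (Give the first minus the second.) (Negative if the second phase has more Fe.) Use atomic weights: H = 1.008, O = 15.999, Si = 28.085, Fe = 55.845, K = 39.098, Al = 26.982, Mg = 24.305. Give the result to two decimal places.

-7.51 percentage points

M((Mg0.72Fe0.28)2Si2O6) = 218.436 g/mol, so wt% Fe = 31.273/218.436 × 100 = 14.32%.
M((Mg0.38Fe0.62)3KAlSi3O10(OH)2) = 475.918 g/mol, so wt% Fe = 103.872/475.918 × 100 = 21.83%.
14.32 − 21.83 = -7.51 pp.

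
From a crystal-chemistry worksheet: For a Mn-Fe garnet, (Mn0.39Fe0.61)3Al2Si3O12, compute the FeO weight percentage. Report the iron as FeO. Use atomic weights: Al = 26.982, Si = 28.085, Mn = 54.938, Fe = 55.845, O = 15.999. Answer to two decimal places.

Molar mass of (Mn0.39Fe0.61)3Al2Si3O12 = 1.17·54.938 + 1.83·55.845 + 2·26.982 + 3·28.085 + 12·15.999 = 496.681 g/mol.
Each formula unit contains 1.83 Fe, equivalent to 1.83/1 = 1.8300 mol FeO.
M(FeO) = 1×55.845 + 1×15.999 = 71.844 g/mol.
Mass of FeO per formula unit = 1.8300 × 71.844 = 131.475 g.
FeO wt% = 131.475 / 496.681 × 100 = 26.47%.

26.47 wt%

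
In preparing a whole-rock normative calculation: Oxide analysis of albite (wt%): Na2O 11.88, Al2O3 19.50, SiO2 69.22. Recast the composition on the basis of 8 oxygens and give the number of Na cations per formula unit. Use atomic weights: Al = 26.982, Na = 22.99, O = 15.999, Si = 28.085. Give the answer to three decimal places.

0.999 Na apfu

Na2O (M=61.979): mol = 0.19168; Na = 0.38336, O = 0.19168.
Al2O3 (M=101.961): mol = 0.19125; Al = 0.38250, O = 0.57375.
SiO2 (M=60.083): mol = 1.15207; Si = 1.15207, O = 2.30414.
ΣO = 3.06957; factor = 8/ΣO = 2.60623.
Na apfu = 0.38336 × 2.60623 = 0.999.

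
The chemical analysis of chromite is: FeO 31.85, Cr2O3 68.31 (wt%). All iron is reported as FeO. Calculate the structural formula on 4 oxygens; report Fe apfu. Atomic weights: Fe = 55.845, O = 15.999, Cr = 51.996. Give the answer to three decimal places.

0.990 Fe apfu

FeO (M=71.844): mol = 0.44332; Fe = 0.44332, O = 0.44332.
Cr2O3 (M=151.989): mol = 0.44944; Cr = 0.89888, O = 1.34832.
ΣO = 1.79164; factor = 4/ΣO = 2.23259.
Fe apfu = 0.44332 × 2.23259 = 0.990.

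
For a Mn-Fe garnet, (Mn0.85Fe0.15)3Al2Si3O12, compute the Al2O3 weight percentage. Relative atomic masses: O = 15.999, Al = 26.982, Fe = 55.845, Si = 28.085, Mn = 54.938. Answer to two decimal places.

Formula mass = 495.429 g/mol.
2 Al → 1.0000 mol Al2O3 per formula unit; M(Al2O3) = 101.961, so Al2O3 mass = 101.961 g.
101.961/495.429 × 100 = 20.58 wt%.

20.58 wt%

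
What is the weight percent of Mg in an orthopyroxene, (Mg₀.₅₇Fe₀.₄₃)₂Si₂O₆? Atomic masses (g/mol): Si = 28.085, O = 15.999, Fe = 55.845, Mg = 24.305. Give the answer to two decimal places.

12.16 weight percent

Formula mass = 1.14×24.305 + 0.86×55.845 + 2×28.085 + 6×15.999 = 227.898 g/mol, of which 27.708 g is Mg.
So Mg makes up 27.708/227.898 = 0.1216 of the mass, i.e. 12.16%.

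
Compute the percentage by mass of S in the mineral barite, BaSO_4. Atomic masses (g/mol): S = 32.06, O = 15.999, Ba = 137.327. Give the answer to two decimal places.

M(BaSO_4) = 233.383 g/mol.
S contributes 1 × 32.06 = 32.060 g per mole.
32.060/233.383 = 0.1374 → 13.74%.

13.74 weight percent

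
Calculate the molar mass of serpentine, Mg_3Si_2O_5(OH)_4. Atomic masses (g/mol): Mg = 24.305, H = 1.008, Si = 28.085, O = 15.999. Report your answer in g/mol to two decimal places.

Mg: 3 × 24.305 = 72.9150
Si: 2 × 28.085 = 56.1700
O: 9 × 15.999 = 143.9910
H: 4 × 1.008 = 4.0320
Summing the contributions gives the formula mass.

277.11 g/mol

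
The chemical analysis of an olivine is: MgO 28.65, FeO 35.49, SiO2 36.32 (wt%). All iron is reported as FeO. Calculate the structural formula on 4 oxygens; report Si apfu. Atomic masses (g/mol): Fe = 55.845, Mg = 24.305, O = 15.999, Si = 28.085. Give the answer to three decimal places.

MgO: 28.65/40.304 = 0.71085 mol → 0.71085 mol Mg, 0.71085 mol O.
FeO: 35.49/71.844 = 0.49399 mol → 0.49399 mol Fe, 0.49399 mol O.
SiO2: 36.32/60.083 = 0.60450 mol → 0.60450 mol Si, 1.20900 mol O.
Total oxygen = 2.41384 mol. Normalization factor = 4/2.41384 = 1.65711.
Si per 4 O = 0.60450 × 1.65711 = 1.002.

1.002 Si apfu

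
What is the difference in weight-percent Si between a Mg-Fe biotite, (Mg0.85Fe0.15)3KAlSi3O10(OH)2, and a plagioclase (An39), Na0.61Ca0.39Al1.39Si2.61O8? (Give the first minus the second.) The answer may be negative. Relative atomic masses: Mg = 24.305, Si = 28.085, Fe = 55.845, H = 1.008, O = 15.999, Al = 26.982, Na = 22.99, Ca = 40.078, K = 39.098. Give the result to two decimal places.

M((Mg0.85Fe0.15)3KAlSi3O10(OH)2) = 431.447 g/mol, so wt% Si = 84.255/431.447 × 100 = 19.53%.
M(Na0.61Ca0.39Al1.39Si2.61O8) = 268.453 g/mol, so wt% Si = 73.302/268.453 × 100 = 27.31%.
19.53 − 27.31 = -7.78 pp.

-7.78 percentage points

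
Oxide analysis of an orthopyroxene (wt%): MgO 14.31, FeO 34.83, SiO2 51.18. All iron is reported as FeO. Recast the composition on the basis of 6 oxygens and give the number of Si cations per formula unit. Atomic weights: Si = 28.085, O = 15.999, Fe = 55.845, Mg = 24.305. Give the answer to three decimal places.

2.009 Si apfu

MgO (M=40.304): mol = 0.35505; Mg = 0.35505, O = 0.35505.
FeO (M=71.844): mol = 0.48480; Fe = 0.48480, O = 0.48480.
SiO2 (M=60.083): mol = 0.85182; Si = 0.85182, O = 1.70364.
ΣO = 2.54349; factor = 6/ΣO = 2.35896.
Si apfu = 0.85182 × 2.35896 = 2.009.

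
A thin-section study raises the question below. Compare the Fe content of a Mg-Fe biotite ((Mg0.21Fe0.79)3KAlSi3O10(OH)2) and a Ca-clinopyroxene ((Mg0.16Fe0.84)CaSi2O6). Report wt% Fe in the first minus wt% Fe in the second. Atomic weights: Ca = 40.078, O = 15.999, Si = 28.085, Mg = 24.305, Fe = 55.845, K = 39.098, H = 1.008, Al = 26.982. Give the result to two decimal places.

First mineral: 132.353 g Fe in 492.004 g formula = 26.90 wt% Fe.
Second mineral: 46.910 g Fe in 243.041 g formula = 19.30 wt% Fe.
26.90% − 19.30% gives a difference of 7.60 percentage points.

7.60 percentage points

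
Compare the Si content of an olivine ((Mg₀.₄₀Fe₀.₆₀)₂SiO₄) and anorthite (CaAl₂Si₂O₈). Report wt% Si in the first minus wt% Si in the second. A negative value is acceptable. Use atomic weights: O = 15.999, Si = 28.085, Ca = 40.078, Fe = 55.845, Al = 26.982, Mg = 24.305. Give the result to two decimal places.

First mineral: 28.085 g Si in 178.539 g formula = 15.73 wt% Si.
Second mineral: 56.170 g Si in 278.204 g formula = 20.19 wt% Si.
15.73% − 20.19% gives a difference of -4.46 percentage points.

-4.46 percentage points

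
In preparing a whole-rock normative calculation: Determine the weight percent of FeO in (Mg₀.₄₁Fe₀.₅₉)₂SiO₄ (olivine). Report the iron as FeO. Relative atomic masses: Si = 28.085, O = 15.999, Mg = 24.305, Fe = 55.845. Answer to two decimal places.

Formula mass = 177.908 g/mol.
1.18 Fe → 1.1800 mol FeO per formula unit; M(FeO) = 71.844, so FeO mass = 84.776 g.
84.776/177.908 × 100 = 47.65 wt%.

47.65 wt%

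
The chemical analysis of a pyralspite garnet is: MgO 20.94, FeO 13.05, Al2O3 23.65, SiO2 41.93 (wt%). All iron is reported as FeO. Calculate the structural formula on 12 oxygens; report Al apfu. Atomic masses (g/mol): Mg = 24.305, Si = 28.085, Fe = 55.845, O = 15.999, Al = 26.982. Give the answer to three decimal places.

1.993 Al apfu

MgO (M=40.304): mol = 0.51955; Mg = 0.51955, O = 0.51955.
FeO (M=71.844): mol = 0.18164; Fe = 0.18164, O = 0.18164.
Al2O3 (M=101.961): mol = 0.23195; Al = 0.46390, O = 0.69585.
SiO2 (M=60.083): mol = 0.69787; Si = 0.69787, O = 1.39574.
ΣO = 2.79278; factor = 12/ΣO = 4.29679.
Al apfu = 0.46390 × 4.29679 = 1.993.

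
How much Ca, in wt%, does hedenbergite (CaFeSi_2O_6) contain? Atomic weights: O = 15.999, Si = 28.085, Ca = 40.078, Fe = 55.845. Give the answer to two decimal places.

Formula mass = 1·40.078 + 1·55.845 + 2·28.085 + 6·15.999 = 248.087 g/mol, of which 40.078 g is Ca.
So Ca makes up 40.078/248.087 = 0.1615 of the mass, i.e. 16.15%.

16.15 wt%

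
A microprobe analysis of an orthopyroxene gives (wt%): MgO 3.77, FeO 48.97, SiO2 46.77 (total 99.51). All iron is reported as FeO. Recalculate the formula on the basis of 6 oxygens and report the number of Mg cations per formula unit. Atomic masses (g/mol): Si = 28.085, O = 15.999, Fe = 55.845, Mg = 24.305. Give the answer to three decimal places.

0.241 Mg apfu

MgO: 3.77/40.304 = 0.09354 mol → 0.09354 mol Mg, 0.09354 mol O.
FeO: 48.97/71.844 = 0.68162 mol → 0.68162 mol Fe, 0.68162 mol O.
SiO2: 46.77/60.083 = 0.77842 mol → 0.77842 mol Si, 1.55684 mol O.
Total oxygen = 2.33200 mol. Normalization factor = 6/2.33200 = 2.57290.
Mg per 6 O = 0.09354 × 2.57290 = 0.241.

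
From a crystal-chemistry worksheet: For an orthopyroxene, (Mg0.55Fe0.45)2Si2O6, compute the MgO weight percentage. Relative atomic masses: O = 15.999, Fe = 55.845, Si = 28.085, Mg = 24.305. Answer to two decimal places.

19.35 wt%

M((Mg0.55Fe0.45)2Si2O6) = 229.160 g/mol; M(MgO) = 40.304 g/mol.
Moles MgO per formula unit = 1.10 Mg ÷ 1 = 1.1000.
MgO fraction = (1.1000 × 40.304) / 229.160 = 44.334/229.160 = 0.1935.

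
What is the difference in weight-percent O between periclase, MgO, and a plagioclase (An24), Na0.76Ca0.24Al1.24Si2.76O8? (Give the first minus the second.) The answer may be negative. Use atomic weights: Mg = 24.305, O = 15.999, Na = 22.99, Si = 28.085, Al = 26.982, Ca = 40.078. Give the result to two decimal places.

First mineral: 15.999 g O in 40.304 g formula = 39.70 wt% O.
Second mineral: 127.992 g O in 266.055 g formula = 48.11 wt% O.
39.70% − 48.11% gives a difference of -8.41 percentage points.

-8.41 percentage points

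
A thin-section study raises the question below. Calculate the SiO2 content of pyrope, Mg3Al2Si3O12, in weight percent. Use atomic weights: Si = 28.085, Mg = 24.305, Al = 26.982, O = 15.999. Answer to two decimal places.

44.71 wt%

M(Mg3Al2Si3O12) = 403.122 g/mol; M(SiO2) = 60.083 g/mol.
Moles SiO2 per formula unit = 3 Si ÷ 1 = 3.0000.
SiO2 fraction = (3.0000 × 60.083) / 403.122 = 180.249/403.122 = 0.4471.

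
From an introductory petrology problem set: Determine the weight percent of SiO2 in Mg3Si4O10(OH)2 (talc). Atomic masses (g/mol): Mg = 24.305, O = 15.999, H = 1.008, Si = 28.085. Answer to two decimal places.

Molar mass of Mg3Si4O10(OH)2 = 3·24.305 + 4·28.085 + 12·15.999 + 2·1.008 = 379.259 g/mol.
Each formula unit contains 4 Si, equivalent to 4/1 = 4.0000 mol SiO2.
M(SiO2) = 1×28.085 + 2×15.999 = 60.083 g/mol.
Mass of SiO2 per formula unit = 4.0000 × 60.083 = 240.332 g.
SiO2 wt% = 240.332 / 379.259 × 100 = 63.37%.

63.37 wt%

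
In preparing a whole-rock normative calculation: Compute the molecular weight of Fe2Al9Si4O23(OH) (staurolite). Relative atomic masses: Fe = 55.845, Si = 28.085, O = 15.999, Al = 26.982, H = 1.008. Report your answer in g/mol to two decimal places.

The formula mass is the sum 2·55.845 + 9·26.982 + 4·28.085 + 24·15.999 + 1·1.008.

851.85 g/mol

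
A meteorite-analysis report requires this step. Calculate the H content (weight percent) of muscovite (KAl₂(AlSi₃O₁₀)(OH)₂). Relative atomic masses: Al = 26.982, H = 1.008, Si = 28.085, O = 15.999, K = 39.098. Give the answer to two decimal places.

Molar mass of KAl₂(AlSi₃O₁₀)(OH)₂: 1×39.098 + 3×26.982 + 3×28.085 + 12×15.999 + 2×1.008 = 398.303 g/mol.
Mass of H per formula unit: 2 × 1.008 = 2.016 g.
Weight fraction H = 2.016 / 398.303 = 0.0051.

0.51 weight percent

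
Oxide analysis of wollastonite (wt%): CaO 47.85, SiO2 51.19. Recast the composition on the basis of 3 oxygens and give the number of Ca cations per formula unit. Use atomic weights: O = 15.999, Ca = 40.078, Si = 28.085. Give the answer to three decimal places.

1.001 Ca apfu

47.85 wt% CaO ÷ 56.077 g/mol = 0.85329 mol, giving 0.85329 Ca and 0.85329 O.
51.19 wt% SiO2 ÷ 60.083 g/mol = 0.85199 mol, giving 0.85199 Si and 1.70398 O.
Oxygen sums to 2.55727; scaling by 3/2.55727 = 1.17313 puts the formula on 3 O.
Ca: 0.85329 × 1.17313 = 1.001 atoms per formula unit.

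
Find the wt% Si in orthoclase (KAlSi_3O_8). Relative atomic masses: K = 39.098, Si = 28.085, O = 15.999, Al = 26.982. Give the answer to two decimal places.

Formula mass = 1×39.098 + 1×26.982 + 3×28.085 + 8×15.999 = 278.327 g/mol, of which 84.255 g is Si.
So Si makes up 84.255/278.327 = 0.3027 of the mass, i.e. 30.27%.

30.27 mass %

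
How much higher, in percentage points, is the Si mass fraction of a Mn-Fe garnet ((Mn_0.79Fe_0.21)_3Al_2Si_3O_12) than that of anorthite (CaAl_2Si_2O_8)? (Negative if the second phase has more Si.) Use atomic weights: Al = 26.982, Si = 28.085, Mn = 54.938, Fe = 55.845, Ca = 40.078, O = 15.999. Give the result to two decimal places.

-3.19 percentage points

M((Mn_0.79Fe_0.21)_3Al_2Si_3O_12) = 495.592 g/mol, so wt% Si = 84.255/495.592 × 100 = 17.00%.
M(CaAl_2Si_2O_8) = 278.204 g/mol, so wt% Si = 56.170/278.204 × 100 = 20.19%.
17.00 − 20.19 = -3.19 pp.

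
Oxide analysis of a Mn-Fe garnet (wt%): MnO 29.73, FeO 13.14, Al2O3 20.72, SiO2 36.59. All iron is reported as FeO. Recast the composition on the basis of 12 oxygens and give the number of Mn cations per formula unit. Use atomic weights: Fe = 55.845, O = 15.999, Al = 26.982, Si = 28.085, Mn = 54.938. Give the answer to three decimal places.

2.070 Mn apfu

29.73 wt% MnO ÷ 70.937 g/mol = 0.41910 mol, giving 0.41910 Mn and 0.41910 O.
13.14 wt% FeO ÷ 71.844 g/mol = 0.18290 mol, giving 0.18290 Fe and 0.18290 O.
20.72 wt% Al2O3 ÷ 101.961 g/mol = 0.20321 mol, giving 0.40642 Al and 0.60963 O.
36.59 wt% SiO2 ÷ 60.083 g/mol = 0.60899 mol, giving 0.60899 Si and 1.21798 O.
Oxygen sums to 2.42961; scaling by 12/2.42961 = 4.93906 puts the formula on 12 O.
Mn: 0.41910 × 4.93906 = 2.070 atoms per formula unit.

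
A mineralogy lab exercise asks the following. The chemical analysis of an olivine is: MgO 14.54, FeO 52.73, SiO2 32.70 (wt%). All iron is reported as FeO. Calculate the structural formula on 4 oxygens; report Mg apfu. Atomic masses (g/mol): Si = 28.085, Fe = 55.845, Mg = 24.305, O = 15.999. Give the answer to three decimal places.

0.661 Mg apfu

MgO: 14.54/40.304 = 0.36076 mol → 0.36076 mol Mg, 0.36076 mol O.
FeO: 52.73/71.844 = 0.73395 mol → 0.73395 mol Fe, 0.73395 mol O.
SiO2: 32.70/60.083 = 0.54425 mol → 0.54425 mol Si, 1.08850 mol O.
Total oxygen = 2.18321 mol. Normalization factor = 4/2.18321 = 1.83216.
Mg per 4 O = 0.36076 × 1.83216 = 0.661.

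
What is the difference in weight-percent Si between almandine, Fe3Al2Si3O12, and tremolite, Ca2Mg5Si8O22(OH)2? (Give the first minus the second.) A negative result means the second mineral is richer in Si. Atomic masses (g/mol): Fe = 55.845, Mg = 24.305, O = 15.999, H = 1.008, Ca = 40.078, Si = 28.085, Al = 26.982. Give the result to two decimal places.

-10.73 percentage points

M(Fe3Al2Si3O12) = 497.742 g/mol, so wt% Si = 84.255/497.742 × 100 = 16.93%.
M(Ca2Mg5Si8O22(OH)2) = 812.353 g/mol, so wt% Si = 224.680/812.353 × 100 = 27.66%.
16.93 − 27.66 = -10.73 pp.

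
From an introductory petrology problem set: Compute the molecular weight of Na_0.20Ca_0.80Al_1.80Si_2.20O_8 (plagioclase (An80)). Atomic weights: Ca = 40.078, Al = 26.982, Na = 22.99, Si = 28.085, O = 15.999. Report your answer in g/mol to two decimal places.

275.01 g/mol

Na: 0.20 × 22.99 = 4.5980
Ca: 0.80 × 40.078 = 32.0624
Al: 1.80 × 26.982 = 48.5676
Si: 2.20 × 28.085 = 61.7870
O: 8 × 15.999 = 127.9920
Summing the contributions gives the formula mass.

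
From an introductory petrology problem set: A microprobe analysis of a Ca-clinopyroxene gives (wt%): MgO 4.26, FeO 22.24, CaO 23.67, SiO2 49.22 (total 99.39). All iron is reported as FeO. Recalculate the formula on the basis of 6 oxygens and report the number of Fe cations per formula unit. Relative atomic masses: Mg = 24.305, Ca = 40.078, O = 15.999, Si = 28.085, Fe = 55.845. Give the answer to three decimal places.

MgO (M=40.304): mol = 0.10570; Mg = 0.10570, O = 0.10570.
FeO (M=71.844): mol = 0.30956; Fe = 0.30956, O = 0.30956.
CaO (M=56.077): mol = 0.42210; Ca = 0.42210, O = 0.42210.
SiO2 (M=60.083): mol = 0.81920; Si = 0.81920, O = 1.63840.
ΣO = 2.47576; factor = 6/ΣO = 2.42350.
Fe apfu = 0.30956 × 2.42350 = 0.750.

0.750 Fe apfu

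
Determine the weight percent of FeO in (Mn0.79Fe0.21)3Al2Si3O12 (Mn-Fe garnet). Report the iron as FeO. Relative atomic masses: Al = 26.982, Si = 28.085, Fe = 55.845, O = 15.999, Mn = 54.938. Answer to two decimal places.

Formula mass = 495.592 g/mol.
0.63 Fe → 0.6300 mol FeO per formula unit; M(FeO) = 71.844, so FeO mass = 45.262 g.
45.262/495.592 × 100 = 9.13 wt%.

9.13 wt%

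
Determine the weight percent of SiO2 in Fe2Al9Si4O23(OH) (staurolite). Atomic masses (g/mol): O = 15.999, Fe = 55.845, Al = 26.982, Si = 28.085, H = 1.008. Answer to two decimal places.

Molar mass of Fe2Al9Si4O23(OH) = 2×55.845 + 9×26.982 + 4×28.085 + 24×15.999 + 1×1.008 = 851.852 g/mol.
Each formula unit contains 4 Si, equivalent to 4/1 = 4.0000 mol SiO2.
M(SiO2) = 1×28.085 + 2×15.999 = 60.083 g/mol.
Mass of SiO2 per formula unit = 4.0000 × 60.083 = 240.332 g.
SiO2 wt% = 240.332 / 851.852 × 100 = 28.21%.

28.21 wt%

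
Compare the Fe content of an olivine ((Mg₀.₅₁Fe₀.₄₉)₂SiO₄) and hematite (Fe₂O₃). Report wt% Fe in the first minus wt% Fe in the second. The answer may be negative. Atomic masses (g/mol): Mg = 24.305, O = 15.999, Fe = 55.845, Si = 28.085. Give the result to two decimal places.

-38.05 percentage points

M((Mg₀.₅₁Fe₀.₄₉)₂SiO₄) = 171.600 g/mol, so wt% Fe = 54.728/171.600 × 100 = 31.89%.
M(Fe₂O₃) = 159.687 g/mol, so wt% Fe = 111.690/159.687 × 100 = 69.94%.
31.89 − 69.94 = -38.05 pp.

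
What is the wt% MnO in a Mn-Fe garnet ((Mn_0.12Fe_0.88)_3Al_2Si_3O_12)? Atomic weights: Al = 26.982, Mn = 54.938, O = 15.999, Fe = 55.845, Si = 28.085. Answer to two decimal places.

Formula mass = 497.415 g/mol.
0.36 Mn → 0.3600 mol MnO per formula unit; M(MnO) = 70.937, so MnO mass = 25.537 g.
25.537/497.415 × 100 = 5.13 wt%.

5.13 wt%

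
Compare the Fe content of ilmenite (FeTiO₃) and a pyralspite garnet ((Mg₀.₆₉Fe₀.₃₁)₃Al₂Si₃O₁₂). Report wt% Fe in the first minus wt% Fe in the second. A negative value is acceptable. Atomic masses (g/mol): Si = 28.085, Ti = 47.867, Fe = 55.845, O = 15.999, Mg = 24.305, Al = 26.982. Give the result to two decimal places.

M(FeTiO₃) = 151.709 g/mol, so wt% Fe = 55.845/151.709 × 100 = 36.81%.
M((Mg₀.₆₉Fe₀.₃₁)₃Al₂Si₃O₁₂) = 432.454 g/mol, so wt% Fe = 51.936/432.454 × 100 = 12.01%.
36.81 − 12.01 = 24.80 pp.

24.80 percentage points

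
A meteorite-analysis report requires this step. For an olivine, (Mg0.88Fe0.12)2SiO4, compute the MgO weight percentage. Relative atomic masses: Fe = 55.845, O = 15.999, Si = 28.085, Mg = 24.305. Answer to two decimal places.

47.84 wt%

Molar mass of (Mg0.88Fe0.12)2SiO4 = 1.76·24.305 + 0.24·55.845 + 1·28.085 + 4·15.999 = 148.261 g/mol.
Each formula unit contains 1.76 Mg, equivalent to 1.76/1 = 1.7600 mol MgO.
M(MgO) = 1×24.305 + 1×15.999 = 40.304 g/mol.
Mass of MgO per formula unit = 1.7600 × 40.304 = 70.935 g.
MgO wt% = 70.935 / 148.261 × 100 = 47.84%.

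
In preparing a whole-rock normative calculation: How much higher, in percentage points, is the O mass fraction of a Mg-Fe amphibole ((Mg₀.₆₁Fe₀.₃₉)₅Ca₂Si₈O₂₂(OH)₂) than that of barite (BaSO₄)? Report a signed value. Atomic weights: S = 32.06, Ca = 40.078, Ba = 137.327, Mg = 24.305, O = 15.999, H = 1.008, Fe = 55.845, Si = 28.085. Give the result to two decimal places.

O in (Mg₀.₆₁Fe₀.₃₉)₅Ca₂Si₈O₂₂(OH)₂: molar mass 873.856 g/mol; 24×15.999 = 383.976 g → 43.94 wt%.
O in BaSO₄: molar mass 233.383 g/mol; 4×15.999 = 63.996 g → 27.42 wt%.
Difference = 43.94 − 27.42 = 16.52 percentage points.

16.52 percentage points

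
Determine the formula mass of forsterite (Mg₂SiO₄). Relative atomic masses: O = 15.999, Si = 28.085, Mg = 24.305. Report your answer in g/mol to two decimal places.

140.69 g/mol

M = 2*24.305 + 1*28.085 + 4*15.999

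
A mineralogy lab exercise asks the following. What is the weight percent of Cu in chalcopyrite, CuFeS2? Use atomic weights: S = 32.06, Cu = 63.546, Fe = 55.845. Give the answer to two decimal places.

34.63 wt%

Formula mass = 1·63.546 + 1·55.845 + 2·32.06 = 183.511 g/mol, of which 63.546 g is Cu.
So Cu makes up 63.546/183.511 = 0.3463 of the mass, i.e. 34.63%.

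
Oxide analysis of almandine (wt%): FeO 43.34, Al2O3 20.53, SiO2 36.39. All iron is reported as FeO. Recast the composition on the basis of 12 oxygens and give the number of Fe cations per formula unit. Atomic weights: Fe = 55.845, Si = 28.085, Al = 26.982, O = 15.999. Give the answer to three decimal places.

FeO: 43.34/71.844 = 0.60325 mol → 0.60325 mol Fe, 0.60325 mol O.
Al2O3: 20.53/101.961 = 0.20135 mol → 0.40270 mol Al, 0.60405 mol O.
SiO2: 36.39/60.083 = 0.60566 mol → 0.60566 mol Si, 1.21132 mol O.
Total oxygen = 2.41862 mol. Normalization factor = 12/2.41862 = 4.96151.
Fe per 12 O = 0.60325 × 4.96151 = 2.993.

2.993 Fe apfu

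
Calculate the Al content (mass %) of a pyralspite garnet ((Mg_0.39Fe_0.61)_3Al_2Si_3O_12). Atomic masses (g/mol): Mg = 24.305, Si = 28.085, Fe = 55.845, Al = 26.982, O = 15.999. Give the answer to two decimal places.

11.71 mass %

Molar mass of (Mg_0.39Fe_0.61)_3Al_2Si_3O_12: 1.17×24.305 + 1.83×55.845 + 2×26.982 + 3×28.085 + 12×15.999 = 460.840 g/mol.
Mass of Al per formula unit: 2 × 26.982 = 53.964 g.
Weight fraction Al = 53.964 / 460.840 = 0.1171.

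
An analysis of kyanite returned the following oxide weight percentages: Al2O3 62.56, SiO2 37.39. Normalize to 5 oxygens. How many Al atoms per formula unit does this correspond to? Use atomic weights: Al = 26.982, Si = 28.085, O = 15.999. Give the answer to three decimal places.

62.56 wt% Al2O3 ÷ 101.961 g/mol = 0.61357 mol, giving 1.22714 Al and 1.84071 O.
37.39 wt% SiO2 ÷ 60.083 g/mol = 0.62231 mol, giving 0.62231 Si and 1.24462 O.
Oxygen sums to 3.08533; scaling by 5/3.08533 = 1.62057 puts the formula on 5 O.
Al: 1.22714 × 1.62057 = 1.989 atoms per formula unit.

1.989 Al apfu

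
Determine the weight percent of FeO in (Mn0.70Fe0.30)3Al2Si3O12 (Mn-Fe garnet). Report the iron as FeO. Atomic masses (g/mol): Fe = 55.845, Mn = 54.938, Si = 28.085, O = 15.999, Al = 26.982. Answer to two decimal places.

13.04 wt%

Formula mass = 495.837 g/mol.
0.90 Fe → 0.9000 mol FeO per formula unit; M(FeO) = 71.844, so FeO mass = 64.660 g.
64.660/495.837 × 100 = 13.04 wt%.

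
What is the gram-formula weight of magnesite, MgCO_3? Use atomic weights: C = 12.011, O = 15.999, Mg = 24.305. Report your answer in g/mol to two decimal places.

84.31 g/mol

The formula mass is the sum 1×24.305 + 1×12.011 + 3×15.999.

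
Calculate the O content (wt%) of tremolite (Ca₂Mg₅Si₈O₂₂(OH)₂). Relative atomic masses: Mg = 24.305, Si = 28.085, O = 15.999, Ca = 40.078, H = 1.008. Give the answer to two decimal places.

47.27 wt%

Formula mass = 2×40.078 + 5×24.305 + 8×28.085 + 24×15.999 + 2×1.008 = 812.353 g/mol, of which 383.976 g is O.
So O makes up 383.976/812.353 = 0.4727 of the mass, i.e. 47.27%.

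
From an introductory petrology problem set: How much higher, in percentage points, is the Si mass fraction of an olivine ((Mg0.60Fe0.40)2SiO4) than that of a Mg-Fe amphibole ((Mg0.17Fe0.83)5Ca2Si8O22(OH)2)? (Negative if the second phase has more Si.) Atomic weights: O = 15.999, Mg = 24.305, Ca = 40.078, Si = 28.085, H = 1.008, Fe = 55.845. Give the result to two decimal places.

-6.89 percentage points

Si in (Mg0.60Fe0.40)2SiO4: molar mass 165.923 g/mol; 1×28.085 = 28.085 g → 16.93 wt%.
Si in (Mg0.17Fe0.83)5Ca2Si8O22(OH)2: molar mass 943.244 g/mol; 8×28.085 = 224.680 g → 23.82 wt%.
Difference = 16.93 − 23.82 = -6.89 percentage points.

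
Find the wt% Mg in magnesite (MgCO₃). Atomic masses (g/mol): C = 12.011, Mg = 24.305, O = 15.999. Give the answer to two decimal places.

28.83 weight percent

Formula mass = 1·24.305 + 1·12.011 + 3·15.999 = 84.313 g/mol, of which 24.305 g is Mg.
So Mg makes up 24.305/84.313 = 0.2883 of the mass, i.e. 28.83%.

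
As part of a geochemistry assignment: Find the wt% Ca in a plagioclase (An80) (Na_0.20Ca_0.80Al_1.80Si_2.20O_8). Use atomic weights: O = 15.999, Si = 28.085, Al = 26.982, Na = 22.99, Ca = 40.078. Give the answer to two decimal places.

11.66 wt%

M(Na_0.20Ca_0.80Al_1.80Si_2.20O_8) = 275.007 g/mol.
Ca contributes 0.80 × 40.078 = 32.062 g per mole.
32.062/275.007 = 0.1166 → 11.66%.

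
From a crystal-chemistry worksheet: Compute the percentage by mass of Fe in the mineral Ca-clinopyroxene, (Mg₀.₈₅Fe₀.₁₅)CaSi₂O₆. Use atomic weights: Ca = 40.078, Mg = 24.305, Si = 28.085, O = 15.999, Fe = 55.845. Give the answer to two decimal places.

Molar mass of (Mg₀.₈₅Fe₀.₁₅)CaSi₂O₆: 0.85*24.305 + 0.15*55.845 + 1*40.078 + 2*28.085 + 6*15.999 = 221.278 g/mol.
Mass of Fe per formula unit: 0.15 × 55.845 = 8.377 g.
Weight fraction Fe = 8.377 / 221.278 = 0.0379.

3.79 wt%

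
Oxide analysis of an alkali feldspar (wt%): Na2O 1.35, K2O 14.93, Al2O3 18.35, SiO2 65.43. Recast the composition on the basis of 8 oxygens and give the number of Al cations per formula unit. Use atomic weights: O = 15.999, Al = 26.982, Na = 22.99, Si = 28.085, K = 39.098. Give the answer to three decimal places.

0.994 Al apfu

1.35 wt% Na2O ÷ 61.979 g/mol = 0.02178 mol, giving 0.04356 Na and 0.02178 O.
14.93 wt% K2O ÷ 94.195 g/mol = 0.15850 mol, giving 0.31700 K and 0.15850 O.
18.35 wt% Al2O3 ÷ 101.961 g/mol = 0.17997 mol, giving 0.35994 Al and 0.53991 O.
65.43 wt% SiO2 ÷ 60.083 g/mol = 1.08899 mol, giving 1.08899 Si and 2.17798 O.
Oxygen sums to 2.89817; scaling by 8/2.89817 = 2.76036 puts the formula on 8 O.
Al: 0.35994 × 2.76036 = 0.994 atoms per formula unit.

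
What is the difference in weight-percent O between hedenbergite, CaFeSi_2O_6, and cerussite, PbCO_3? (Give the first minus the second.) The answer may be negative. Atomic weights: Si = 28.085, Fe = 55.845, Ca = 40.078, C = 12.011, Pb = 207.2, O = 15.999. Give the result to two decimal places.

M(CaFeSi_2O_6) = 248.087 g/mol, so wt% O = 95.994/248.087 × 100 = 38.69%.
M(PbCO_3) = 267.208 g/mol, so wt% O = 47.997/267.208 × 100 = 17.96%.
38.69 − 17.96 = 20.73 pp.

20.73 percentage points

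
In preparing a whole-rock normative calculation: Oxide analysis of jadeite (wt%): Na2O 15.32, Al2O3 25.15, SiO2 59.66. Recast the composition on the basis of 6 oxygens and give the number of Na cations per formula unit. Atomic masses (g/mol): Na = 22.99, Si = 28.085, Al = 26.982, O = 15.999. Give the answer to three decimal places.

Na2O: 15.32/61.979 = 0.24718 mol → 0.49436 mol Na, 0.24718 mol O.
Al2O3: 25.15/101.961 = 0.24666 mol → 0.49332 mol Al, 0.73998 mol O.
SiO2: 59.66/60.083 = 0.99296 mol → 0.99296 mol Si, 1.98592 mol O.
Total oxygen = 2.97308 mol. Normalization factor = 6/2.97308 = 2.01811.
Na per 6 O = 0.49436 × 2.01811 = 0.998.

0.998 Na apfu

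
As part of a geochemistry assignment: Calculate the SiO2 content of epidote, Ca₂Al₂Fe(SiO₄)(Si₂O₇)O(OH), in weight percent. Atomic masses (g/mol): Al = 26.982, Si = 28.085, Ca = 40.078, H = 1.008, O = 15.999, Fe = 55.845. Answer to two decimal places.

37.30 wt%

Formula mass = 483.215 g/mol.
3 Si → 3.0000 mol SiO2 per formula unit; M(SiO2) = 60.083, so SiO2 mass = 180.249 g.
180.249/483.215 × 100 = 37.30 wt%.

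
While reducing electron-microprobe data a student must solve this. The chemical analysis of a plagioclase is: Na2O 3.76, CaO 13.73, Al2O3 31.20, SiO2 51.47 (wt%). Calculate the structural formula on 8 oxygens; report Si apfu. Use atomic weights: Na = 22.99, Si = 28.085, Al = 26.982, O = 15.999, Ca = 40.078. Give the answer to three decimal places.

2.334 Si apfu

3.76 wt% Na2O ÷ 61.979 g/mol = 0.06067 mol, giving 0.12134 Na and 0.06067 O.
13.73 wt% CaO ÷ 56.077 g/mol = 0.24484 mol, giving 0.24484 Ca and 0.24484 O.
31.20 wt% Al2O3 ÷ 101.961 g/mol = 0.30600 mol, giving 0.61200 Al and 0.91800 O.
51.47 wt% SiO2 ÷ 60.083 g/mol = 0.85665 mol, giving 0.85665 Si and 1.71330 O.
Oxygen sums to 2.93681; scaling by 8/2.93681 = 2.72404 puts the formula on 8 O.
Si: 0.85665 × 2.72404 = 2.334 atoms per formula unit.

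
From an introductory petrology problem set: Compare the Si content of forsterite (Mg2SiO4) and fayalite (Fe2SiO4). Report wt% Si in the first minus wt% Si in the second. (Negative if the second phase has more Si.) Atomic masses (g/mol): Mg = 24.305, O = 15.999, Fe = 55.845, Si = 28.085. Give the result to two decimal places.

6.18 percentage points

First mineral: 28.085 g Si in 140.691 g formula = 19.96 wt% Si.
Second mineral: 28.085 g Si in 203.771 g formula = 13.78 wt% Si.
19.96% − 13.78% gives a difference of 6.18 percentage points.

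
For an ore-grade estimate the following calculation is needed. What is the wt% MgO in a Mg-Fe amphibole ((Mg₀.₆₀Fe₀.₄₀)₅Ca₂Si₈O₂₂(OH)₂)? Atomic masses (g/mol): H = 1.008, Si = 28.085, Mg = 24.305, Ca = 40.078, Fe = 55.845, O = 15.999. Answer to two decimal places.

M((Mg₀.₆₀Fe₀.₄₀)₅Ca₂Si₈O₂₂(OH)₂) = 875.433 g/mol; M(MgO) = 40.304 g/mol.
Moles MgO per formula unit = 3 Mg ÷ 1 = 3.0000.
MgO fraction = (3.0000 × 40.304) / 875.433 = 120.912/875.433 = 0.1381.

13.81 wt%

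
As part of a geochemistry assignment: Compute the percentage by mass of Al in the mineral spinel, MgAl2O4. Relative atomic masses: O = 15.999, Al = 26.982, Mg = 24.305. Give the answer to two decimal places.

37.93 wt%

Formula mass = 1*24.305 + 2*26.982 + 4*15.999 = 142.265 g/mol, of which 53.964 g is Al.
So Al makes up 53.964/142.265 = 0.3793 of the mass, i.e. 37.93%.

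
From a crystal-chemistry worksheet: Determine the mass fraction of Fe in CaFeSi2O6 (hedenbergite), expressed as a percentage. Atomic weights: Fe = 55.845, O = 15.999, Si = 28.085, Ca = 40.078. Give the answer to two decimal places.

Molar mass of CaFeSi2O6: 1×40.078 + 1×55.845 + 2×28.085 + 6×15.999 = 248.087 g/mol.
Mass of Fe per formula unit: 1 × 55.845 = 55.845 g.
Weight fraction Fe = 55.845 / 248.087 = 0.2251.

22.51 wt%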